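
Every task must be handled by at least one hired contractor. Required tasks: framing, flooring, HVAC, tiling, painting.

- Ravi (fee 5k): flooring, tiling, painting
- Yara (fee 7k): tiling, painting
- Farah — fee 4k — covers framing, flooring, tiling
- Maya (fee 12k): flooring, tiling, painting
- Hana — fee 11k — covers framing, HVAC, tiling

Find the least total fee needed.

The greedy cost-per-new-task heuristic would pick Farah, Ravi, and Hana for 20, but a cheaper cover exists.
Choose Ravi and Hana: together they cover framing, flooring, HVAC, tiling, painting — every task.
Total fee: 5 + 11 = 16.
No cover costs less than 16.

16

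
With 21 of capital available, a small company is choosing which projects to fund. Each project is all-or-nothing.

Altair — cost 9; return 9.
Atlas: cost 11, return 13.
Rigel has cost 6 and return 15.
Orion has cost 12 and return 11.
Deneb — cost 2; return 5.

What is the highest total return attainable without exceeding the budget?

Allowing fractional choices, the relaxed optimum would be about 35.0, but projects are indivisible.
Rigel + Orion + Deneb: cost 6 + 12 + 2 = 20 ≤ 21, return 15 + 11 + 5 = 31.
Atlas + Rigel + Deneb: cost 11 + 6 + 2 = 19 ≤ 21, return 13 + 15 + 5 = 33.
Best is Atlas, Rigel, and Deneb with total return 33.

33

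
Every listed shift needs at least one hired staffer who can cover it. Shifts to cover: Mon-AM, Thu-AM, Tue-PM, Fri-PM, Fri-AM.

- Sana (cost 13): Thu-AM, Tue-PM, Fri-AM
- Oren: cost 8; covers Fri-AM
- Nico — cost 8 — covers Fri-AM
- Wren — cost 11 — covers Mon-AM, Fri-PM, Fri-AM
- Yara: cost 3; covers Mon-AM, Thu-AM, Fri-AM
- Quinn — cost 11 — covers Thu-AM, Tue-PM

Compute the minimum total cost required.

This is an integer covering problem.
The greedy cost-per-new-shift heuristic would pick Yara, Wren, and Quinn for 25, but a cheaper cover exists.
Choose Wren and Quinn: together they cover Mon-AM, Thu-AM, Tue-PM, Fri-PM, Fri-AM — every shift.
Total cost: 11 + 11 = 22.
No cover costs less than 22.

22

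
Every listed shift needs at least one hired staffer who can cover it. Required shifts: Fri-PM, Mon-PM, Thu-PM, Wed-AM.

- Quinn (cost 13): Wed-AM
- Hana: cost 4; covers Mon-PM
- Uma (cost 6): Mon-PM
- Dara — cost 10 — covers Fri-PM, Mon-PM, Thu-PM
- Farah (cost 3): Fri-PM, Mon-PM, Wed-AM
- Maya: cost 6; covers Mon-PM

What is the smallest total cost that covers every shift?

Choose Dara and Farah: together they cover Fri-PM, Mon-PM, Thu-PM, Wed-AM — every shift.
Total cost: 10 + 3 = 13.
No cover costs less than 13.

13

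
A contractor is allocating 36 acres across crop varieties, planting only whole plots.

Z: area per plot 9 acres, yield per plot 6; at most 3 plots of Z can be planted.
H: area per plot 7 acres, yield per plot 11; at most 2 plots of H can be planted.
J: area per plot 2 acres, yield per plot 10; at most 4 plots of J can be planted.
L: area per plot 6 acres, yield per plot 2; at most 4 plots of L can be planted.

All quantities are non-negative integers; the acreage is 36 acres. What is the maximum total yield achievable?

1×Z, 2×H, and 4×J: area 31 ≤ 36, yield 1·6 + 2·11 + 4·10 = 68.
2×H, 4×J, and 2×L: area 34 ≤ 36, yield 2·11 + 4·10 + 2·2 = 66.
Best is 68.

68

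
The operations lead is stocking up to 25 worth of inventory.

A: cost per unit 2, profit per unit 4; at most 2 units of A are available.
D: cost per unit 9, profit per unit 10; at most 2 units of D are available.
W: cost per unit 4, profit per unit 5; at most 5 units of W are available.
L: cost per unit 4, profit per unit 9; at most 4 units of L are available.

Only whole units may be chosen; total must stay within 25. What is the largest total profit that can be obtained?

49

This is a bounded integer knapsack.
2×A, 1×W, and 4×L: cost 24 ≤ 25, profit 2·4 + 1·5 + 4·9 = 49.
2×W and 4×L: cost 24 ≤ 25, profit 2·5 + 4·9 = 46.
Best is 49.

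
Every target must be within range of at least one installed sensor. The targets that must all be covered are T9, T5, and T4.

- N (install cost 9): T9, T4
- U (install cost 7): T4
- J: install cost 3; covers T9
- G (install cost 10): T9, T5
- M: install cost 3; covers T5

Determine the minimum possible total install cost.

Choose N and M: together they cover T9, T5, T4 — every target.
Total install cost: 9 + 3 = 12.

12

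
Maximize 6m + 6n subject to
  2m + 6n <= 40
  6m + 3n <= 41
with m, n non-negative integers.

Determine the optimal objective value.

54

The continuous relaxation peaks at (4.2, 5.27) with value 56.80; rounding to a feasible lattice point costs some objective.
(m,n)=(4,5): 2·4+6·5=38≤40, 6·4+3·5=39≤41, objective 54.
(m,n)=(4,4): 2·4+6·4=32≤40, 6·4+3·4=36≤41, objective 48.
(m,n)=(3,5): 2·3+6·5=36≤40, 6·3+3·5=33≤41, objective 48.
(m,n)=(3,4): 2·3+6·4=30≤40, 6·3+3·4=30≤41, objective 42.
No feasible integer point exceeds 54.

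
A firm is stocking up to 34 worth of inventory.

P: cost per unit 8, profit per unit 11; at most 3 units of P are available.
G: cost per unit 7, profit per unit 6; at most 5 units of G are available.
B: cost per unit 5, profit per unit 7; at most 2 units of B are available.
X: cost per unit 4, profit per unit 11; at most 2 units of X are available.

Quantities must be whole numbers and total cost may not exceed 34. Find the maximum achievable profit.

58

2×P, 2×B, and 2×X: cost 34 ≤ 34, profit 2·11 + 2·7 + 2·11 = 58.
3×P and 2×X: cost 32 ≤ 34, profit 3·11 + 2·11 = 55.
Best is 58.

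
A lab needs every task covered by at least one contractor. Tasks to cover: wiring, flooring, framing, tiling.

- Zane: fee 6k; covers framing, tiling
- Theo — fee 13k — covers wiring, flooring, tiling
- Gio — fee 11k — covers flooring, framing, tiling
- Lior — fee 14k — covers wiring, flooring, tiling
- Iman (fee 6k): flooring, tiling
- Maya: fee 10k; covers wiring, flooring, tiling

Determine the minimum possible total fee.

Choose Zane and Maya: together they cover wiring, flooring, framing, tiling — every task.
Total fee: 6 + 10 = 16.
No cover costs less than 16.

16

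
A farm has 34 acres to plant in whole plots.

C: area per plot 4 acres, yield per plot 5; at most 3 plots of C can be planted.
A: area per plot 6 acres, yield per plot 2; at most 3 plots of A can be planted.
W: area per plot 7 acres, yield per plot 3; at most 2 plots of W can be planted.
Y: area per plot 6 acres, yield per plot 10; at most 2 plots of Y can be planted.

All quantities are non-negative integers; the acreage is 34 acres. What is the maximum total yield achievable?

This is a bounded integer knapsack.
Y has the best ratio (10/6); taking only Y gives at most 2×10 = 20 (stopped by the supply cap of 2).
Mixing does better — 3×C, 1×W, and 2×Y: area 31 ≤ 34, yield 3·5 + 1·3 + 2·10 = 38.

38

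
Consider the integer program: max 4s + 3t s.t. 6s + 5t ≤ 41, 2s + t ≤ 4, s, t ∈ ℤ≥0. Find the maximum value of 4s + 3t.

12

(s,t)=(0,4) is feasible, giving 12.
(s,t)=(0,3) is feasible, giving 9.
The best lattice point is (0,4), giving 12.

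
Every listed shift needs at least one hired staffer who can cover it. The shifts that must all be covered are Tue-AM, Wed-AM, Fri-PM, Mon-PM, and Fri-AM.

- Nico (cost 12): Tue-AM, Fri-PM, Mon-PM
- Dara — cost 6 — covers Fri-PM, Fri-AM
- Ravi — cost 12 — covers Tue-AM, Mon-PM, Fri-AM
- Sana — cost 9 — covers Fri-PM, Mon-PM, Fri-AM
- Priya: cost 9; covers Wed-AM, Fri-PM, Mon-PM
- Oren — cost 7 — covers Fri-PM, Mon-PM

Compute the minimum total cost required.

21

This is a weighted set-cover instance.
The greedy cost-per-new-shift heuristic would pick Dara, Priya, and Nico for 27, but a cheaper cover exists.
Choose Ravi and Priya: together they cover Tue-AM, Wed-AM, Fri-PM, Mon-PM, Fri-AM — every shift.
Total cost: 12 + 9 = 21.
No cover costs less than 21.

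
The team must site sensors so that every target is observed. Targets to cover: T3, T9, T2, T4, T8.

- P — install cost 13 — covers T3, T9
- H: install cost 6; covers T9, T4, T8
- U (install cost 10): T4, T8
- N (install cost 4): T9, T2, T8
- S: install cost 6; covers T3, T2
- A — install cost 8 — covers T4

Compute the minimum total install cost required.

12

The greedy cost-per-new-target heuristic would pick N, H, and S for 16, but a cheaper cover exists.
Choose H and S: together they cover T3, T9, T2, T4, T8 — every target.
Total install cost: 6 + 6 = 12.
No cover costs less than 12.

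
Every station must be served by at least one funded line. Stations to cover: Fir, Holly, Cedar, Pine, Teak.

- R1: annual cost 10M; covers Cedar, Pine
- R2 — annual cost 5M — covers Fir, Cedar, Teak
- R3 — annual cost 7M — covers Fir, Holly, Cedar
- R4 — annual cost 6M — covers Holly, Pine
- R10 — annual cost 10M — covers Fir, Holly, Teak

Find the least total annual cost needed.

Choose R2 and R4: together they cover Fir, Holly, Cedar, Pine, Teak — every station.
Total annual cost: 5 + 6 = 11.

11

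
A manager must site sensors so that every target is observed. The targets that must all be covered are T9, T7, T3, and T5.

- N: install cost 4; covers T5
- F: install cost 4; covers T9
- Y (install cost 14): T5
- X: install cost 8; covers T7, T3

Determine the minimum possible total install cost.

16

Choose N, F, and X: together they cover T9, T7, T3, T5 — every target.
Total install cost: 4 + 4 + 8 = 16.
No cover costs less than 16.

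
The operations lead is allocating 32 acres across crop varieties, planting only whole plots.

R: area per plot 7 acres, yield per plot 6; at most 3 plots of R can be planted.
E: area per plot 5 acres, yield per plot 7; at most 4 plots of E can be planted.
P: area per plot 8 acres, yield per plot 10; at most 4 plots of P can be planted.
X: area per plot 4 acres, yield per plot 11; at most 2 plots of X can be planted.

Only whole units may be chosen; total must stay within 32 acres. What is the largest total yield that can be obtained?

53

3×P and 2×X: area 32 ≤ 32, yield 3·10 + 2·11 = 52.
3×E, 1×P, and 2×X: area 31 ≤ 32, yield 3·7 + 1·10 + 2·11 = 53.
Best is 53.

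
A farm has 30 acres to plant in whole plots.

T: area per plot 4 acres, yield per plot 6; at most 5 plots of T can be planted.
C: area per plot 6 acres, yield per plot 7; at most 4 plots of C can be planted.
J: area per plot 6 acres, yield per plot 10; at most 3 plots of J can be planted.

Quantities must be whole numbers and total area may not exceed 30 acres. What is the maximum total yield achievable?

Take 3×T and 3×J: area 30 ≤ 30, yield 3·6 + 3·10 = 48.
J has the best ratio (10/6) and is taken to its limit of 3; remaining capacity is filled optimally with the others.

48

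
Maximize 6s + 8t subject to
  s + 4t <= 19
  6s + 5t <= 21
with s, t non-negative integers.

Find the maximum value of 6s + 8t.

The continuous relaxation peaks at (0, 4.2) with value 33.60; rounding to a feasible lattice point costs some objective.
(s,t)=(0,4): 1·0+4·4=16≤19, 6·0+5·4=20≤21, objective 32.
(s,t)=(1,3): 1·1+4·3=13≤19, 6·1+5·3=21≤21, objective 30.
(s,t)=(0,3): 1·0+4·3=12≤19, 6·0+5·3=15≤21, objective 24.
No feasible integer point exceeds 32.

32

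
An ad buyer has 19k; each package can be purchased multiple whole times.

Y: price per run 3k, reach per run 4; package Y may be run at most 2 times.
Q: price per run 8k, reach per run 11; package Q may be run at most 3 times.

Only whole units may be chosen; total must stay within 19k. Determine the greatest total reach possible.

26

Take 1×Y and 2×Q: price 19 ≤ 19, reach 1·4 + 2·11 = 26.
No other integer combination yields more.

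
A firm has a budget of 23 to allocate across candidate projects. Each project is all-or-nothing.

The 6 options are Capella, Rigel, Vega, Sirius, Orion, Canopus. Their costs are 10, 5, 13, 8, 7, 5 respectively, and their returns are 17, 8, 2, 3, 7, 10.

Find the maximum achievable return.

Allowing fractional choices, the relaxed optimum would be about 38.0, but projects are indivisible.
Capella + Orion + Canopus: cost 10 + 7 + 5 = 22 ≤ 23, return 17 + 7 + 10 = 34.
Capella + Rigel + Orion: cost 10 + 5 + 7 = 22 ≤ 23, return 17 + 8 + 7 = 32.
Capella + Rigel + Canopus: cost 10 + 5 + 5 = 20 ≤ 23, return 17 + 8 + 10 = 35.
Best is Capella, Rigel, and Canopus with total return 35.

35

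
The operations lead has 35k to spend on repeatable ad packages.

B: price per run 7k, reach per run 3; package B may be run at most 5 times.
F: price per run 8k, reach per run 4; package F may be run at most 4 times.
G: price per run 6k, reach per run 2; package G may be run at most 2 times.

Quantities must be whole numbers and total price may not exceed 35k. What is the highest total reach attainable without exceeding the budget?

Take 4×F: price 32 ≤ 35, reach 4·4 = 16.
F has the best ratio (4/8) and is taken to its limit of 4; remaining capacity is filled optimally with the others.

16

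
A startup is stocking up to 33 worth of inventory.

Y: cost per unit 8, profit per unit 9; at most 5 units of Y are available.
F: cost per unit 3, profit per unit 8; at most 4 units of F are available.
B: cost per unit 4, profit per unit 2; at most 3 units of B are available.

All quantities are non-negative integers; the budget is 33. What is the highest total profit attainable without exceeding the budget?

52

This is a bounded integer knapsack.
F has the best ratio (8/3); taking only F gives at most 4×8 = 32 (stopped by the supply cap of 4).
Mixing does better — 2×Y, 4×F, and 1×B: cost 32 ≤ 33, profit 2·9 + 4·8 + 1·2 = 52.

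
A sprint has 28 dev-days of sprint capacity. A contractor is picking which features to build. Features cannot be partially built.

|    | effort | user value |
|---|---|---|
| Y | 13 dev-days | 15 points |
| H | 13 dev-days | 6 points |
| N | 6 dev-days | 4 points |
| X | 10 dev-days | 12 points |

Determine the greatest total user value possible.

27

Allowing fractional choices, the relaxed optimum would be about 30.3, but features are indivisible.
Y + X: effort 13 + 10 = 23 ≤ 28, user value 15 + 12 = 27.
Y + H: effort 13 + 13 = 26 ≤ 28, user value 15 + 6 = 21.
Best is Y and X with total user value 27.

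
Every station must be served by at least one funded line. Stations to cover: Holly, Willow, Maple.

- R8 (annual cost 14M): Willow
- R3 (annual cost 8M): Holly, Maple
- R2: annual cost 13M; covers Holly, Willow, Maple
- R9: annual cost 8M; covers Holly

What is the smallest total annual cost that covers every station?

13

R2 alone covers Holly, Willow, Maple — every station.
Total annual cost: 13.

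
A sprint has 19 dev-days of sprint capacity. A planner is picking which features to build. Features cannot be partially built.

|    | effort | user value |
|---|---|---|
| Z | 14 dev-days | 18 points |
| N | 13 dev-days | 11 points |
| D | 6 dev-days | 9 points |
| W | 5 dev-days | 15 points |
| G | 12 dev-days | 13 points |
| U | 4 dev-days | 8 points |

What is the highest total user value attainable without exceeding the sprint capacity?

D + W + U: effort 6 + 5 + 4 = 15 ≤ 19, user value 9 + 15 + 8 = 32.
Z + W: effort 14 + 5 = 19 ≤ 19, user value 18 + 15 = 33.
Best is Z and W with total user value 33.

33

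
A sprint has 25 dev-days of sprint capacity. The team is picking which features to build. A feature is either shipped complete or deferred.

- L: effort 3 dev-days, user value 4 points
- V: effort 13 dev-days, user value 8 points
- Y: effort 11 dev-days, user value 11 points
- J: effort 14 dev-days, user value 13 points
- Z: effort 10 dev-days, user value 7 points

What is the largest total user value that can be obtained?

24

L + Y + Z: effort 3 + 11 + 10 = 24 ≤ 25, user value 4 + 11 + 7 = 22.
Y + J: effort 11 + 14 = 25 ≤ 25, user value 11 + 13 = 24.
Best is Y and J with total user value 24.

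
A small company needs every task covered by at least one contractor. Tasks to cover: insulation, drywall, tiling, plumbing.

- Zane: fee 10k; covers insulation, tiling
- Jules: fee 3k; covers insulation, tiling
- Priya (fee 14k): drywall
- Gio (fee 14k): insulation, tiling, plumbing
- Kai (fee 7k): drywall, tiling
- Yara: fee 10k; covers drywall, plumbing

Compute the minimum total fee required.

Choose Jules and Yara: together they cover insulation, drywall, tiling, plumbing — every task.
Total fee: 3 + 10 = 13.
No cover costs less than 13.

13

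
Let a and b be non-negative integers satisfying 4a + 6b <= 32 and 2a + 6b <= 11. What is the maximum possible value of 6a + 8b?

(a,b)=(5,0): 4·5+6·0=20≤32, 2·5+6·0=10≤11, objective 30.
(a,b)=(4,0): 4·4+6·0=16≤32, 2·4+6·0=8≤11, objective 24.
The best lattice point is (5,0), giving 30.

30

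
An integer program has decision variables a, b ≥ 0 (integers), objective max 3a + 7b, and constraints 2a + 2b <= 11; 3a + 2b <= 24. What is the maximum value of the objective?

The continuous relaxation peaks at (0, 5.5) with value 38.50; rounding to a feasible lattice point costs some objective.
(a,b)=(0,5): 2·0+2·5=10≤11, 3·0+2·5=10≤24, objective 35.
(a,b)=(1,4): 2·1+2·4=10≤11, 3·1+2·4=11≤24, objective 31.
(a,b)=(0,4): 2·0+2·4=8≤11, 3·0+2·4=8≤24, objective 28.
The best lattice point is (0,5), giving 35.

35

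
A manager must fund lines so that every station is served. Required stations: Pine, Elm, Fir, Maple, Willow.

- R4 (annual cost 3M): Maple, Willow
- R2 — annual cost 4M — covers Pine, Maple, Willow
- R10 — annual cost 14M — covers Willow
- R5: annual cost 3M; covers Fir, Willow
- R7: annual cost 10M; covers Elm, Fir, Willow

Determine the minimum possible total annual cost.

14

Choose R2 and R7: together they cover Pine, Elm, Fir, Maple, Willow — every station.
Total annual cost: 4 + 10 = 14.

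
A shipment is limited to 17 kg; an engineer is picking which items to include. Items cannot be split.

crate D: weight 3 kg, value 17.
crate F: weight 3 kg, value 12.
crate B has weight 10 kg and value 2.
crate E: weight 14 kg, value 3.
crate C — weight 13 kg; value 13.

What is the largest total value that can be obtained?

crate D + crate C: weight 3 + 13 = 16 ≤ 17, value 17 + 13 = 30.
crate D + crate F + crate B: weight 3 + 3 + 10 = 16 ≤ 17, value 17 + 12 + 2 = 31.
crate D + crate F: weight 3 + 3 = 6 ≤ 17, value 17 + 12 = 29.
Best is crate D, crate F, and crate B with total value 31.

31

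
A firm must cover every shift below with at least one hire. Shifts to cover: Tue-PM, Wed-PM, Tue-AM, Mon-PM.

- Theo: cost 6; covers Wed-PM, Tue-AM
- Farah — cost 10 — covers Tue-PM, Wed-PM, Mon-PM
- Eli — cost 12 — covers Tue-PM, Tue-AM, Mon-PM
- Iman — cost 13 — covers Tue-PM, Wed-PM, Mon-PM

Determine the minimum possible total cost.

16

This is a weighted set-cover instance.
Choose Theo and Farah: together they cover Tue-PM, Wed-PM, Tue-AM, Mon-PM — every shift.
Total cost: 6 + 10 = 16.
No cover costs less than 16.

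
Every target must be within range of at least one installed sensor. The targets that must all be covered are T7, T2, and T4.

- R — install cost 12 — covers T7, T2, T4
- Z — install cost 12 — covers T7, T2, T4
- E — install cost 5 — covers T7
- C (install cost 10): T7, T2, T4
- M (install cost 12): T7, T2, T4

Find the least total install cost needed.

C alone covers T7, T2, T4 — every target.
Total install cost: 10.
No cover costs less than 10.

10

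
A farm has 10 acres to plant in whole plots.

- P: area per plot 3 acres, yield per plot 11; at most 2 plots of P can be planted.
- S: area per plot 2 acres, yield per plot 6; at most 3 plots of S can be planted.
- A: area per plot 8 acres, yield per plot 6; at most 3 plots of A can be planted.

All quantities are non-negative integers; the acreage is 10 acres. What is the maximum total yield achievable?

This is a bounded integer knapsack.
2×P and 2×S: area 10 ≤ 10, yield 2·11 + 2·6 = 34.
1×P and 3×S: area 9 ≤ 10, yield 1·11 + 3·6 = 29.
Best is 34.

34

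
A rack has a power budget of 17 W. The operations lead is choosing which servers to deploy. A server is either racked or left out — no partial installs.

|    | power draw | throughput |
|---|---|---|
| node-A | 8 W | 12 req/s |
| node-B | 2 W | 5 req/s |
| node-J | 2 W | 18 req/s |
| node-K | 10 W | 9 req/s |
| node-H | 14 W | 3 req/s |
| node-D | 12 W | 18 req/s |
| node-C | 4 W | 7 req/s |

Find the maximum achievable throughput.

node-B + node-J + node-D: power draw 2 + 2 + 12 = 16 ≤ 17, throughput 5 + 18 + 18 = 41.
node-A + node-B + node-J + node-C: power draw 8 + 2 + 2 + 4 = 16 ≤ 17, throughput 12 + 5 + 18 + 7 = 42.
node-A + node-J + node-C: power draw 8 + 2 + 4 = 14 ≤ 17, throughput 12 + 18 + 7 = 37.
Best is node-A, node-B, node-J, and node-C with total throughput 42.

42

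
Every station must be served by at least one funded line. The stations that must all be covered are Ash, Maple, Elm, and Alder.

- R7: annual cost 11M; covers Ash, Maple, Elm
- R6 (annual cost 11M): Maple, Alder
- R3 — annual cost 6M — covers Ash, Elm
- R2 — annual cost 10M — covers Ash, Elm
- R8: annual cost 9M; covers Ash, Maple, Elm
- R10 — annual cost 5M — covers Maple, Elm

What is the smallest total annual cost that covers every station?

17

The greedy cost-per-new-station heuristic would pick R10, R3, and R6 for 22, but a cheaper cover exists.
Choose R6 and R3: together they cover Ash, Maple, Elm, Alder — every station.
Total annual cost: 11 + 6 = 17.
No cover costs less than 17.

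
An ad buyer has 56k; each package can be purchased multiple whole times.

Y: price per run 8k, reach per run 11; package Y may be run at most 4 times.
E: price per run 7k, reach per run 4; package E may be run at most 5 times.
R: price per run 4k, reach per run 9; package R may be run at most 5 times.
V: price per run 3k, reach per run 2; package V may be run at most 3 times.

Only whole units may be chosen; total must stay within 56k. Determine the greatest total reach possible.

91

Take 4×Y, 5×R, and 1×V: price 55 ≤ 56, reach 4·11 + 5·9 + 1·2 = 91.
R has the best ratio (9/4) and is taken to its limit of 5; remaining capacity is filled optimally with the others.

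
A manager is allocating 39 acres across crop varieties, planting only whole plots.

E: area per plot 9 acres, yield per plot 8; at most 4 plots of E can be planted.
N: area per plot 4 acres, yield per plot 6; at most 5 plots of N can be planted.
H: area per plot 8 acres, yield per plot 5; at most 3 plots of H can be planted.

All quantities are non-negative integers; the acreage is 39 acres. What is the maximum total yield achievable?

46

1×E, 5×N, and 1×H: area 37 ≤ 39, yield 1·8 + 5·6 + 1·5 = 43.
2×E and 5×N: area 38 ≤ 39, yield 2·8 + 5·6 = 46.
Best is 46.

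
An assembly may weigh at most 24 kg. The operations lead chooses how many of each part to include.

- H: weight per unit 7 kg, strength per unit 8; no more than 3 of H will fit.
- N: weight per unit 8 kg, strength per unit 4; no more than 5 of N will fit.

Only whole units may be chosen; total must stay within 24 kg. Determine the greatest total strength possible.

24

H has the best ratio (8/7); taking only H gives at most 3×8 = 24 (stopped by the weight limit).
Optimal: 3×H: weight 21 ≤ 24, strength 3·8 = 24.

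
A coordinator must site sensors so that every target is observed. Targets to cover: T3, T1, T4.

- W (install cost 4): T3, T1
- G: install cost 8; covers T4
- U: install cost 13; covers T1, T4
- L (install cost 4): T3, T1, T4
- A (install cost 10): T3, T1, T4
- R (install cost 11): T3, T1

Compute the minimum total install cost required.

L alone covers T3, T1, T4 — every target.
Total install cost: 4.

4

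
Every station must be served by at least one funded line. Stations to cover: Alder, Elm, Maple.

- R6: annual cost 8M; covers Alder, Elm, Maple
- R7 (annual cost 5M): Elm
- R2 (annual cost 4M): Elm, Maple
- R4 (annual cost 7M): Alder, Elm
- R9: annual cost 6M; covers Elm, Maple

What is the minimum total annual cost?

8

The greedy cost-per-new-station heuristic would pick R2 and R4 for 11, but a cheaper cover exists.
R6 alone covers Alder, Elm, Maple — every station.
Total annual cost: 8.
No cover costs less than 8.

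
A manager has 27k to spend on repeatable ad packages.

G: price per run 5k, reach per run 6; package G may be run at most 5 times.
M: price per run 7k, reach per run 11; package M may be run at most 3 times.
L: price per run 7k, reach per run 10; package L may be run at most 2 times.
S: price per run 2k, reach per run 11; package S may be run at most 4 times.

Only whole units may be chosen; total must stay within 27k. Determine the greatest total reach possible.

72

S has the best ratio (11/2); taking only S gives at most 4×11 = 44 (stopped by the supply cap of 4).
Mixing does better — 1×G, 2×M, and 4×S: price 27 ≤ 27, reach 1·6 + 2·11 + 4·11 = 72.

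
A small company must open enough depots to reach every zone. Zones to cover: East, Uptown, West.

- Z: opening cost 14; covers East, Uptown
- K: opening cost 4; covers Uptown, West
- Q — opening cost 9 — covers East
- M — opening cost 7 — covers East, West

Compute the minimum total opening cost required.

Choose K and M: together they cover East, Uptown, West — every zone.
Total opening cost: 4 + 7 = 11.

11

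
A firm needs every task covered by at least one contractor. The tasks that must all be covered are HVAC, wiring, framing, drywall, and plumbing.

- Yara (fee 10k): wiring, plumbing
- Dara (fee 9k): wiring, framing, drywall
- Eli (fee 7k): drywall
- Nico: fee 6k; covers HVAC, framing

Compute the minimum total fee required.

23

The greedy cost-per-new-task heuristic would pick Dara, Nico, and Yara for 25, but a cheaper cover exists.
Choose Yara, Eli, and Nico: together they cover HVAC, wiring, framing, drywall, plumbing — every task.
Total fee: 10 + 7 + 6 = 23.
No cover costs less than 23.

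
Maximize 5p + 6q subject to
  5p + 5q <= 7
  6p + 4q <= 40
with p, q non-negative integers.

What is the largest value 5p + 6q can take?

6

(p,q)=(0,1): 5·0+5·1=5≤7, 6·0+4·1=4≤40, objective 6.
(p,q)=(1,0): 5·1+5·0=5≤7, 6·1+4·0=6≤40, objective 5.
(p,q)=(0,0): 5·0+5·0=0≤7, 6·0+4·0=0≤40, objective 0.
Maximum is 6 at (p,q)=(0,1).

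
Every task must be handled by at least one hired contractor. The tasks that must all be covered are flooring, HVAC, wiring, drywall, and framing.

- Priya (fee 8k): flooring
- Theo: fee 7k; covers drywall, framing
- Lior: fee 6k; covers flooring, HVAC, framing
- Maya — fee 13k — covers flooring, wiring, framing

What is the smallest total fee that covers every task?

Choose Theo, Lior, and Maya: together they cover flooring, HVAC, wiring, drywall, framing — every task.
Total fee: 7 + 6 + 13 = 26.
No cover costs less than 26.

26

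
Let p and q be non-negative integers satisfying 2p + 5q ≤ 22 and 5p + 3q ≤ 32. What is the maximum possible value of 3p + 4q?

23

The continuous relaxation peaks at (4.95, 2.42) with value 24.53; rounding to a feasible lattice point costs some objective.
(p,q)=(5,2): 2·5+5·2=20≤22, 5·5+3·2=31≤32, objective 23.
(p,q)=(3,3): 2·3+5·3=21≤22, 5·3+3·3=24≤32, objective 21.
Maximum is 23 at (p,q)=(5,2).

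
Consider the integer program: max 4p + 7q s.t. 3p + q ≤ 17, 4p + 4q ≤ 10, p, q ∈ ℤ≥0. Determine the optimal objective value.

The continuous relaxation peaks at (0, 2.5) with value 17.50; rounding to a feasible lattice point costs some objective.
(p,q)=(0,2): 3·0+1·2=2≤17, 4·0+4·2=8≤10, objective 14.
(p,q)=(1,1): 3·1+1·1=4≤17, 4·1+4·1=8≤10, objective 11.
(p,q)=(0,1): 3·0+1·1=1≤17, 4·0+4·1=4≤10, objective 7.
No feasible integer point exceeds 14.

14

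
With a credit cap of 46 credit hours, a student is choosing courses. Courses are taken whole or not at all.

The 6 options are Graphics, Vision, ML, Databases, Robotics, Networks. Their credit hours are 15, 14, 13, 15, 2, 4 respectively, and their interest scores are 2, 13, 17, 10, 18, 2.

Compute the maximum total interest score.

Allowing fractional choices, the relaxed optimum would be about 59.0, but courses are indivisible.
Vision + ML + Robotics + Networks: credit hours 14 + 13 + 2 + 4 = 33 ≤ 46, interest score 13 + 17 + 18 + 2 = 50.
Vision + ML + Databases + Robotics: credit hours 14 + 13 + 15 + 2 = 44 ≤ 46, interest score 13 + 17 + 10 + 18 = 58.
Graphics + Vision + ML + Robotics: credit hours 15 + 14 + 13 + 2 = 44 ≤ 46, interest score 2 + 13 + 17 + 18 = 50.
Best is Vision, ML, Databases, and Robotics with total interest score 58.

58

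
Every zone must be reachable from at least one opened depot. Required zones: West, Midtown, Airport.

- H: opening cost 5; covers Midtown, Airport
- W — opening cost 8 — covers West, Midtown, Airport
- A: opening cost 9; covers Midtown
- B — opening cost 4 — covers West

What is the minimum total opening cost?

The greedy cost-per-new-zone heuristic would pick H and B for 9, but a cheaper cover exists.
W alone covers West, Midtown, Airport — every zone.
Total opening cost: 8.
No cover costs less than 8.

8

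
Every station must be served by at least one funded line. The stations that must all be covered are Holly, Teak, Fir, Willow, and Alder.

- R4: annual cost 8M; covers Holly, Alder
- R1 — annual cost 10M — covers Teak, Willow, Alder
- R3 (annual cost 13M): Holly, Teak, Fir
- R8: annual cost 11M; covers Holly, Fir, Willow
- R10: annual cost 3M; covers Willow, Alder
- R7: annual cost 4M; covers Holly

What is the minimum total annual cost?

16

The greedy cost-per-new-station heuristic would pick R10, R7, and R3 for 20, but a cheaper cover exists.
Choose R3 and R10: together they cover Holly, Teak, Fir, Willow, Alder — every station.
Total annual cost: 13 + 3 = 16.
No cover costs less than 16.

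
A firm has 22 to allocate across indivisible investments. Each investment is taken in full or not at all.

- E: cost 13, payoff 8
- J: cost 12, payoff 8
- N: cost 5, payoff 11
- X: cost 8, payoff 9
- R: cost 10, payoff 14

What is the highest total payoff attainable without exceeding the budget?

25

Take N and R: cost 5 + 10 = 15 ≤ 22, payoff 11 + 14 = 25.
No other feasible combination does better.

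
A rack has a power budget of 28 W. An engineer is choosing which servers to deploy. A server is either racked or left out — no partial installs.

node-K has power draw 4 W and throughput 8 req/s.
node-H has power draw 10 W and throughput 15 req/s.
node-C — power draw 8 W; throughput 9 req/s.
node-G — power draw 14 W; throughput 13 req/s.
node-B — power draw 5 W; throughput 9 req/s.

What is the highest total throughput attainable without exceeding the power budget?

node-K + node-H + node-G: power draw 4 + 10 + 14 = 28 ≤ 28, throughput 8 + 15 + 13 = 36.
node-H + node-C + node-B: power draw 10 + 8 + 5 = 23 ≤ 28, throughput 15 + 9 + 9 = 33.
node-K + node-H + node-C + node-B: power draw 4 + 10 + 8 + 5 = 27 ≤ 28, throughput 8 + 15 + 9 + 9 = 41.
Best is node-K, node-H, node-C, and node-B with total throughput 41.

41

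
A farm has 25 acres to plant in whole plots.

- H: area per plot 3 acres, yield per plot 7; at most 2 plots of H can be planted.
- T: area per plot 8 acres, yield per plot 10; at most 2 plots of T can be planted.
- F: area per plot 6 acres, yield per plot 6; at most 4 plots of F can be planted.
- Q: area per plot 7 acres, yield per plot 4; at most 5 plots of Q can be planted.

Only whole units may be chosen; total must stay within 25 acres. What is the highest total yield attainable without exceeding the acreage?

Take 2×H and 2×T: area 22 ≤ 25, yield 2·7 + 2·10 = 34.
H has the best ratio (7/3) and is taken to its limit of 2; remaining capacity is filled optimally with the others.

34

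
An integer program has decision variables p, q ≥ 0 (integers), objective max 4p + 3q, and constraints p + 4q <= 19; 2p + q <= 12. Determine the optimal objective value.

(p,q)=(5,2) is feasible, giving 26.
(p,q)=(4,3) is feasible, giving 25.
(p,q)=(3,4) is feasible, giving 24.
(p,q)=(5,1) is feasible, giving 23.
No feasible integer point exceeds 26.

26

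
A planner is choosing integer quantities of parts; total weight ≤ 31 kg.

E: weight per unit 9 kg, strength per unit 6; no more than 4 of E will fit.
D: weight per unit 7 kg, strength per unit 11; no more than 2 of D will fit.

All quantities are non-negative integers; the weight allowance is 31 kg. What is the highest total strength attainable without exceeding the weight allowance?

28

D has the best ratio (11/7); taking only D gives at most 2×11 = 22 (stopped by the supply cap of 2).
Mixing does better — 1×E and 2×D: weight 23 ≤ 31, strength 1·6 + 2·11 = 28.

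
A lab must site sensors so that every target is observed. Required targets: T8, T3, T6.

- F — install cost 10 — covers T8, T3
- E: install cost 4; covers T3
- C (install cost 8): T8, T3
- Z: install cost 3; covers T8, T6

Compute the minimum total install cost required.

Choose E and Z: together they cover T8, T3, T6 — every target.
Total install cost: 4 + 3 = 7.
No cover costs less than 7.

7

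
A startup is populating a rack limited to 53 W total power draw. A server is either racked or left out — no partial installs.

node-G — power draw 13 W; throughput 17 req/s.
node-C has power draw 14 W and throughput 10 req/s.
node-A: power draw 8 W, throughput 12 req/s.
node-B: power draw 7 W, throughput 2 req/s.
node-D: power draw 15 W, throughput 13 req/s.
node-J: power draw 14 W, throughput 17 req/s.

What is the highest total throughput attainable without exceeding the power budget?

59

Allowing fractional choices, the relaxed optimum would be about 61.1, but servers are indivisible.
node-G + node-A + node-D + node-J: power draw 13 + 8 + 15 + 14 = 50 ≤ 53, throughput 17 + 12 + 13 + 17 = 59.
node-G + node-C + node-A + node-J: power draw 13 + 14 + 8 + 14 = 49 ≤ 53, throughput 17 + 10 + 12 + 17 = 56.
Best is node-G, node-A, node-D, and node-J with total throughput 59.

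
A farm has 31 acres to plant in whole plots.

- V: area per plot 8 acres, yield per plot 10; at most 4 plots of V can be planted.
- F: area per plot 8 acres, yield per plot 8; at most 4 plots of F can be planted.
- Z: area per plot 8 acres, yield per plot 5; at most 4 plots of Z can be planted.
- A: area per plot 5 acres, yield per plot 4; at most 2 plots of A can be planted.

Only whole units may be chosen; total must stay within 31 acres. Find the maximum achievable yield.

V has the best ratio (10/8); taking only V gives at most 3×10 = 30 (stopped by the area limit).
Mixing does better — 3×V and 1×A: area 29 ≤ 31, yield 3·10 + 1·4 = 34.

34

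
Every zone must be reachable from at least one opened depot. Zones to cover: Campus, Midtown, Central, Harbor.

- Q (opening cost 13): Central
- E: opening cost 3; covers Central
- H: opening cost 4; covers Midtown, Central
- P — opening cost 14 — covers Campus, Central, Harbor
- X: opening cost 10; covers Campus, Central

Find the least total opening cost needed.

Choose H and P: together they cover Campus, Midtown, Central, Harbor — every zone.
Total opening cost: 4 + 14 = 18.

18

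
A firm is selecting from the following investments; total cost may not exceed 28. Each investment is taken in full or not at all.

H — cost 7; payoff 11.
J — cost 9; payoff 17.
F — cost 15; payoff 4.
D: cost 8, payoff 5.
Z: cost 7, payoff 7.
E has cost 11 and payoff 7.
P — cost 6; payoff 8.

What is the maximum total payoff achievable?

This is an integer program with binary decision variables.
Take H, J, and P: cost 7 + 9 + 6 = 22 ≤ 28, payoff 11 + 17 + 8 = 36.
No other feasible combination does better.

36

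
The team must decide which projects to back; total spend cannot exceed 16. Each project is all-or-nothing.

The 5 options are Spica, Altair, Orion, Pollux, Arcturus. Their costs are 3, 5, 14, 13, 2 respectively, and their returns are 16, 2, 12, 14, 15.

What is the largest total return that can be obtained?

Spica + Arcturus: cost 3 + 2 = 5 ≤ 16, return 16 + 15 = 31.
Spica + Pollux: cost 3 + 13 = 16 ≤ 16, return 16 + 14 = 30.
Spica + Altair + Arcturus: cost 3 + 5 + 2 = 10 ≤ 16, return 16 + 2 + 15 = 33.
Best is Spica, Altair, and Arcturus with total return 33.

33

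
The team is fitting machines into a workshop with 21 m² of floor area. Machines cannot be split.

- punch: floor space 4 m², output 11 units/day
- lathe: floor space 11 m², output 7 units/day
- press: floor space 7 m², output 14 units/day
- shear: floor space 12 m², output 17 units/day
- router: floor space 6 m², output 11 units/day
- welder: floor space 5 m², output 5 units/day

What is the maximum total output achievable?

Take punch, press, and router: floor space 4 + 7 + 6 = 17 ≤ 21, output 11 + 14 + 11 = 36.
No other feasible combination does better.

36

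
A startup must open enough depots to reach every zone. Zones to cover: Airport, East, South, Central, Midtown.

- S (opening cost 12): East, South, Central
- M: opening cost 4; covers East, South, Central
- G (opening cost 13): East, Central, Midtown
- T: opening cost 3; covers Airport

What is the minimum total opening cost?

Choose M, G, and T: together they cover Airport, East, South, Central, Midtown — every zone.
Total opening cost: 4 + 13 + 3 = 20.
No cover costs less than 20.

20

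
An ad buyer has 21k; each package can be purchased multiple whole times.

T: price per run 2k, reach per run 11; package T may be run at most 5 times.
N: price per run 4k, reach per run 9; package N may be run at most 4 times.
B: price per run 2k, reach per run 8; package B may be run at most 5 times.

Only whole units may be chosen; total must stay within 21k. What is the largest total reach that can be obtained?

This is a bounded integer knapsack.
T has the best ratio (11/2); taking only T gives at most 5×11 = 55 (stopped by the supply cap of 5).
Mixing does better — 5×T and 5×B: price 20 ≤ 21, reach 5·11 + 5·8 = 95.

95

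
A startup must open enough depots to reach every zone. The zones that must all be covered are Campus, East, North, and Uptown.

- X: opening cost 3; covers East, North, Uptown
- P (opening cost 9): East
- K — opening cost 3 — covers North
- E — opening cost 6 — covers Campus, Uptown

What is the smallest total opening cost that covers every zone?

This is an integer covering problem.
Choose X and E: together they cover Campus, East, North, Uptown — every zone.
Total opening cost: 3 + 6 = 9.
No cover costs less than 9.

9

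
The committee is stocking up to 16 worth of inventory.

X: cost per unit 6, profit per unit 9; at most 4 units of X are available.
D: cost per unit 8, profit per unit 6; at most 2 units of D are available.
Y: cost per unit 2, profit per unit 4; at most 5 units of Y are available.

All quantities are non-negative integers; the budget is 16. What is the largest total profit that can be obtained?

Y has the best ratio (4/2); taking only Y gives at most 5×4 = 20 (stopped by the supply cap of 5).
Mixing does better — 1×X and 5×Y: cost 16 ≤ 16, profit 1·9 + 5·4 = 29.

29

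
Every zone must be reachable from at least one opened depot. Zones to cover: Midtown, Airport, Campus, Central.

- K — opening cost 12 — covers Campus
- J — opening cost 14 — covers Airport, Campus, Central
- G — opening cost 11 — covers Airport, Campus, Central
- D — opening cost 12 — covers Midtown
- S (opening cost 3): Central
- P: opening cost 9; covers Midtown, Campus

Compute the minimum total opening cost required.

20

The greedy cost-per-new-zone heuristic would pick S, P, and G for 23, but a cheaper cover exists.
Choose G and P: together they cover Midtown, Airport, Campus, Central — every zone.
Total opening cost: 11 + 9 = 20.
No cover costs less than 20.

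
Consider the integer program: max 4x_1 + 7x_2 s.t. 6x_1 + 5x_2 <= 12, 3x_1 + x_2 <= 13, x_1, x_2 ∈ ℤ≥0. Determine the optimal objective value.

14

(x_1,x_2)=(0,2) is feasible, giving 14.
(x_1,x_2)=(1,1) is feasible, giving 11.
Maximum is 14 at (x_1,x_2)=(0,2).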